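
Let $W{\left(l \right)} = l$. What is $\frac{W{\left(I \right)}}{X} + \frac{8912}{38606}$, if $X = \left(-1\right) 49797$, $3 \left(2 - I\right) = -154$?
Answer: $\frac{662597816}{2883694473} \approx 0.22977$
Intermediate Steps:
$I = \frac{160}{3}$ ($I = 2 - - \frac{154}{3} = 2 + \frac{154}{3} = \frac{160}{3} \approx 53.333$)
$X = -49797$
$\frac{W{\left(I \right)}}{X} + \frac{8912}{38606} = \frac{160}{3 \left(-49797\right)} + \frac{8912}{38606} = \frac{160}{3} \left(- \frac{1}{49797}\right) + 8912 \cdot \frac{1}{38606} = - \frac{160}{149391} + \frac{4456}{19303} = \frac{662597816}{2883694473}$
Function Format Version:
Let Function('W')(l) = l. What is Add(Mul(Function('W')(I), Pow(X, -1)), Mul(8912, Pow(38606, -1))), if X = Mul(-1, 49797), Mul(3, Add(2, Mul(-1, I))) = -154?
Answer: Rational(662597816, 2883694473) ≈ 0.22977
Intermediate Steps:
I = Rational(160, 3) (I = Add(2, Mul(Rational(-1, 3), -154)) = Add(2, Rational(154, 3)) = Rational(160, 3) ≈ 53.333)
X = -49797
Add(Mul(Function('W')(I), Pow(X, -1)), Mul(8912, Pow(38606, -1))) = Add(Mul(Rational(160, 3), Pow(-49797, -1)), Mul(8912, Pow(38606, -1))) = Add(Mul(Rational(160, 3), Rational(-1, 49797)), Mul(8912, Rational(1, 38606))) = Add(Rational(-160, 149391), Rational(4456, 19303)) = Rational(662597816, 2883694473)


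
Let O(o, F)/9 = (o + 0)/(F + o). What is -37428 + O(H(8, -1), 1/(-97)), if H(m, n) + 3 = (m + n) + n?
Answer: -10851501/290 ≈ -37419.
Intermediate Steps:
H(m, n) = -3 + m + 2*n (H(m, n) = -3 + ((m + n) + n) = -3 + (m + 2*n) = -3 + m + 2*n)
O(o, F) = 9*o/(F + o) (O(o, F) = 9*((o + 0)/(F + o)) = 9*(o/(F + o)) = 9*o/(F + o))
-37428 + O(H(8, -1), 1/(-97)) = -37428 + 9*(-3 + 8 + 2*(-1))/(1/(-97) + (-3 + 8 + 2*(-1))) = -37428 + 9*(-3 + 8 - 2)/(-1/97 + (-3 + 8 - 2)) = -37428 + 9*3/(-1/97 + 3) = -37428 + 9*3/(290/97) = -37428 + 9*3*(97/290) = -37428 + 2619/290 = -10851501/290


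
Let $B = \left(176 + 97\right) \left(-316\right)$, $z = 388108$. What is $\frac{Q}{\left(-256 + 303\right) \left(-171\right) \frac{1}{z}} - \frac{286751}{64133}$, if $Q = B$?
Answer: $\frac{715751322941255}{171812307} \approx 4.1659 \cdot 10^{6}$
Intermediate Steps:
$B = -86268$ ($B = 273 \left(-316\right) = -86268$)
$Q = -86268$
$\frac{Q}{\left(-256 + 303\right) \left(-171\right) \frac{1}{z}} - \frac{286751}{64133} = - \frac{86268}{\left(-256 + 303\right) \left(-171\right) \frac{1}{388108}} - \frac{286751}{64133} = - \frac{86268}{47 \left(-171\right) \frac{1}{388108}} - \frac{286751}{64133} = - \frac{86268}{\left(-8037\right) \frac{1}{388108}} - \frac{286751}{64133} = - \frac{86268}{- \frac{8037}{388108}} - \frac{286751}{64133} = \left(-86268\right) \left(- \frac{388108}{8037}\right) - \frac{286751}{64133} = \frac{11160433648}{2679} - \frac{286751}{64133} = \frac{715751322941255}{171812307}$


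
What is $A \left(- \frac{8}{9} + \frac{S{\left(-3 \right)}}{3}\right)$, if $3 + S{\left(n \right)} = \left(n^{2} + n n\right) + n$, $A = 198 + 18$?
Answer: $672$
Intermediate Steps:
$A = 216$
$S{\left(n \right)} = -3 + n + 2 n^{2}$ ($S{\left(n \right)} = -3 + \left(\left(n^{2} + n n\right) + n\right) = -3 + \left(\left(n^{2} + n^{2}\right) + n\right) = -3 + \left(2 n^{2} + n\right) = -3 + \left(n + 2 n^{2}\right) = -3 + n + 2 n^{2}$)
$A \left(- \frac{8}{9} + \frac{S{\left(-3 \right)}}{3}\right) = 216 \left(- \frac{8}{9} + \frac{-3 - 3 + 2 \left(-3\right)^{2}}{3}\right) = 216 \left(\left(-8\right) \frac{1}{9} + \left(-3 - 3 + 2 \cdot 9\right) \frac{1}{3}\right) = 216 \left(- \frac{8}{9} + \left(-3 - 3 + 18\right) \frac{1}{3}\right) = 216 \left(- \frac{8}{9} + 12 \cdot \frac{1}{3}\right) = 216 \left(- \frac{8}{9} + 4\right) = 216 \cdot \frac{28}{9} = 672$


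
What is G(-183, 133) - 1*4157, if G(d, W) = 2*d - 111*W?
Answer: -19286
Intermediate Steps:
G(d, W) = -111*W + 2*d
G(-183, 133) - 1*4157 = (-111*133 + 2*(-183)) - 1*4157 = (-14763 - 366) - 4157 = -15129 - 4157 = -19286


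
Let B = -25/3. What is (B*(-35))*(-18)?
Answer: -5250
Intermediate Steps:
B = -25/3 (B = -25*⅓ = -25/3 ≈ -8.3333)
(B*(-35))*(-18) = -25/3*(-35)*(-18) = (875/3)*(-18) = -5250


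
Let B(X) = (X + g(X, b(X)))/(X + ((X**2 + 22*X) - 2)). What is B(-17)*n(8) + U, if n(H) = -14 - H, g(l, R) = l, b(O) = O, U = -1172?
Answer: -30659/26 ≈ -1179.2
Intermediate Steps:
B(X) = 2*X/(-2 + X**2 + 23*X) (B(X) = (X + X)/(X + ((X**2 + 22*X) - 2)) = (2*X)/(X + (-2 + X**2 + 22*X)) = (2*X)/(-2 + X**2 + 23*X) = 2*X/(-2 + X**2 + 23*X))
B(-17)*n(8) + U = (2*(-17)/(-2 + (-17)**2 + 23*(-17)))*(-14 - 1*8) - 1172 = (2*(-17)/(-2 + 289 - 391))*(-14 - 8) - 1172 = (2*(-17)/(-104))*(-22) - 1172 = (2*(-17)*(-1/104))*(-22) - 1172 = (17/52)*(-22) - 1172 = -187/26 - 1172 = -30659/26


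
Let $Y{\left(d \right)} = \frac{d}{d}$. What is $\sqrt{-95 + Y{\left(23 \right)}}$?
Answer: $i \sqrt{94} \approx 9.6954 i$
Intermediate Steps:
$Y{\left(d \right)} = 1$
$\sqrt{-95 + Y{\left(23 \right)}} = \sqrt{-95 + 1} = \sqrt{-94} = i \sqrt{94}$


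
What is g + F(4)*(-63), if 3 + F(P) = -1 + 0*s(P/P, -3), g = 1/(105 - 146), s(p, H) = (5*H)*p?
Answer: 10331/41 ≈ 251.98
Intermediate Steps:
s(p, H) = 5*H*p
g = -1/41 (g = 1/(-41) = -1/41 ≈ -0.024390)
F(P) = -4 (F(P) = -3 + (-1 + 0*(5*(-3)*(P/P))) = -3 + (-1 + 0*(5*(-3)*1)) = -3 + (-1 + 0*(-15)) = -3 + (-1 + 0) = -3 - 1 = -4)
g + F(4)*(-63) = -1/41 - 4*(-63) = -1/41 + 252 = 10331/41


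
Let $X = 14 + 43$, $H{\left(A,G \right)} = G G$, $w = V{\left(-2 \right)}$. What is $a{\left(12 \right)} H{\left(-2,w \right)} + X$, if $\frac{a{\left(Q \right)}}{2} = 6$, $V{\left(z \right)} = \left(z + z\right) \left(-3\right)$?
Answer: $1785$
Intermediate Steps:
$V{\left(z \right)} = - 6 z$ ($V{\left(z \right)} = 2 z \left(-3\right) = - 6 z$)
$a{\left(Q \right)} = 12$ ($a{\left(Q \right)} = 2 \cdot 6 = 12$)
$w = 12$ ($w = \left(-6\right) \left(-2\right) = 12$)
$H{\left(A,G \right)} = G^{2}$
$X = 57$
$a{\left(12 \right)} H{\left(-2,w \right)} + X = 12 \cdot 12^{2} + 57 = 12 \cdot 144 + 57 = 1728 + 57 = 1785$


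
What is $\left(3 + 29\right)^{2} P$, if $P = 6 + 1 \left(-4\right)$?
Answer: $2048$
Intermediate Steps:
$P = 2$ ($P = 6 - 4 = 2$)
$\left(3 + 29\right)^{2} P = \left(3 + 29\right)^{2} \cdot 2 = 32^{2} \cdot 2 = 1024 \cdot 2 = 2048$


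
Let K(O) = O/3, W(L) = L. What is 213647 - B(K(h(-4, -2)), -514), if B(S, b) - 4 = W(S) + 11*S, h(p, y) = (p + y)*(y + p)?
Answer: 213499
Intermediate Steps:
h(p, y) = (p + y)² (h(p, y) = (p + y)*(p + y) = (p + y)²)
K(O) = O/3 (K(O) = O*(⅓) = O/3)
B(S, b) = 4 + 12*S (B(S, b) = 4 + (S + 11*S) = 4 + 12*S)
213647 - B(K(h(-4, -2)), -514) = 213647 - (4 + 12*((-4 - 2)²/3)) = 213647 - (4 + 12*((⅓)*(-6)²)) = 213647 - (4 + 12*((⅓)*36)) = 213647 - (4 + 12*12) = 213647 - (4 + 144) = 213647 - 1*148 = 213647 - 148 = 213499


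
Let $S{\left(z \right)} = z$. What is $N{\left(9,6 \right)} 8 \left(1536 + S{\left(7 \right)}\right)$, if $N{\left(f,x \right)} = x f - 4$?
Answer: $617200$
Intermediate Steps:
$N{\left(f,x \right)} = -4 + f x$ ($N{\left(f,x \right)} = f x - 4 = -4 + f x$)
$N{\left(9,6 \right)} 8 \left(1536 + S{\left(7 \right)}\right) = \left(-4 + 9 \cdot 6\right) 8 \left(1536 + 7\right) = \left(-4 + 54\right) 8 \cdot 1543 = 50 \cdot 8 \cdot 1543 = 400 \cdot 1543 = 617200$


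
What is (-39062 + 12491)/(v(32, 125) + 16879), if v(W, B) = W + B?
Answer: -26571/17036 ≈ -1.5597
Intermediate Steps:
v(W, B) = B + W
(-39062 + 12491)/(v(32, 125) + 16879) = (-39062 + 12491)/((125 + 32) + 16879) = -26571/(157 + 16879) = -26571/17036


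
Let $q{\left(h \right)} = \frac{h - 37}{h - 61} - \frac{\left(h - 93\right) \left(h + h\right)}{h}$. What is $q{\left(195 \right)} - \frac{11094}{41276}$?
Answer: $- \frac{280821431}{1382746} \approx -203.09$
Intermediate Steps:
$q{\left(h \right)} = 186 - 2 h + \frac{-37 + h}{-61 + h}$ ($q{\left(h \right)} = \frac{-37 + h}{-61 + h} - \frac{\left(-93 + h\right) 2 h}{h} = \frac{-37 + h}{-61 + h} - \frac{2 h \left(-93 + h\right)}{h} = \frac{-37 + h}{-61 + h} - \left(-186 + 2 h\right) = 186 - 2 h + \frac{-37 + h}{-61 + h}$)
$q{\left(195 \right)} - \frac{11094}{41276} = \frac{-11383 - 2 \cdot 195^{2} + 309 \cdot 195}{-61 + 195} - \frac{11094}{41276} = \frac{-11383 - 76050 + 60255}{134} - 11094 \cdot \frac{1}{41276} = \frac{-11383 - 76050 + 60255}{134} - \frac{5547}{20638} = \frac{1}{134} \left(-27178\right) - \frac{5547}{20638} = - \frac{13589}{67} - \frac{5547}{20638} = - \frac{280821431}{1382746}$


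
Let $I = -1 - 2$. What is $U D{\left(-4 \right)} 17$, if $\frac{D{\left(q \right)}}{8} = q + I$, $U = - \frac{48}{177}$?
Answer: $\frac{15232}{59} \approx 258.17$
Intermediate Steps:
$I = -3$ ($I = -1 - 2 = -3$)
$U = - \frac{16}{59}$ ($U = \left(-48\right) \frac{1}{177} = - \frac{16}{59} \approx -0.27119$)
$D{\left(q \right)} = -24 + 8 q$ ($D{\left(q \right)} = 8 \left(q - 3\right) = 8 \left(-3 + q\right) = -24 + 8 q$)
$U D{\left(-4 \right)} 17 = - \frac{16 \left(-24 + 8 \left(-4\right)\right)}{59} \cdot 17 = - \frac{16 \left(-24 - 32\right)}{59} \cdot 17 = \left(- \frac{16}{59}\right) \left(-56\right) 17 = \frac{896}{59} \cdot 17 = \frac{15232}{59}$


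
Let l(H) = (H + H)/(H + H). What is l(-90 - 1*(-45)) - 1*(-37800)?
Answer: 37801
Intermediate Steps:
l(H) = 1 (l(H) = (2*H)/((2*H)) = (2*H)*(1/(2*H)) = 1)
l(-90 - 1*(-45)) - 1*(-37800) = 1 - 1*(-37800) = 1 + 37800 = 37801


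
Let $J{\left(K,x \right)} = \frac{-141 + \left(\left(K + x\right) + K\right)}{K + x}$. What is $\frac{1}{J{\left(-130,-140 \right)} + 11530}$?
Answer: $\frac{270}{3113641} \approx 8.6715 \cdot 10^{-5}$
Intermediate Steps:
$J{\left(K,x \right)} = \frac{-141 + x + 2 K}{K + x}$ ($J{\left(K,x \right)} = \frac{-141 + \left(x + 2 K\right)}{K + x} = \frac{-141 + x + 2 K}{K + x}$)
$\frac{1}{J{\left(-130,-140 \right)} + 11530} = \frac{1}{\frac{-141 - 140 + 2 \left(-130\right)}{-130 - 140} + 11530} = \frac{1}{\frac{-141 - 140 - 260}{-270} + 11530} = \frac{1}{\left(- \frac{1}{270}\right) \left(-541\right) + 11530} = \frac{1}{\frac{541}{270} + 11530} = \frac{1}{\frac{3113641}{270}} = \frac{270}{3113641}$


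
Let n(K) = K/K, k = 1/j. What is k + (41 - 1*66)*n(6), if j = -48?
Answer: -1201/48 ≈ -25.021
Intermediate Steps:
k = -1/48 (k = 1/(-48) = -1/48 ≈ -0.020833)
n(K) = 1
k + (41 - 1*66)*n(6) = -1/48 + (41 - 1*66)*1 = -1/48 + (41 - 66)*1 = -1/48 - 25*1 = -1/48 - 25 = -1201/48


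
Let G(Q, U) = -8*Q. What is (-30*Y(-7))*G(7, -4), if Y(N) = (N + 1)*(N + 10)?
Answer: -30240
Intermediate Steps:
Y(N) = (1 + N)*(10 + N)
(-30*Y(-7))*G(7, -4) = (-30*(10 + (-7)**2 + 11*(-7)))*(-8*7) = -30*(10 + 49 - 77)*(-56) = -30*(-18)*(-56) = 540*(-56) = -30240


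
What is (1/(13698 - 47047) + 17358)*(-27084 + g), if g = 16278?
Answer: -6255290194446/33349 ≈ -1.8757e+8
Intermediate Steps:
(1/(13698 - 47047) + 17358)*(-27084 + g) = (1/(13698 - 47047) + 17358)*(-27084 + 16278) = (1/(-33349) + 17358)*(-10806) = (-1/33349 + 17358)*(-10806) = (578871941/33349)*(-10806) = -6255290194446/33349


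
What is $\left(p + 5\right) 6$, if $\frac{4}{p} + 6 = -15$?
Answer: $\frac{202}{7} \approx 28.857$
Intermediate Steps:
$p = - \frac{4}{21}$ ($p = \frac{4}{-6 - 15} = \frac{4}{-21} = 4 \left(- \frac{1}{21}\right) = - \frac{4}{21} \approx -0.19048$)
$\left(p + 5\right) 6 = \left(- \frac{4}{21} + 5\right) 6 = \frac{101}{21} \cdot 6 = \frac{202}{7}$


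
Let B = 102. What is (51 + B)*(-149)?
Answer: -22797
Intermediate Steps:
(51 + B)*(-149) = (51 + 102)*(-149) = 153*(-149) = -22797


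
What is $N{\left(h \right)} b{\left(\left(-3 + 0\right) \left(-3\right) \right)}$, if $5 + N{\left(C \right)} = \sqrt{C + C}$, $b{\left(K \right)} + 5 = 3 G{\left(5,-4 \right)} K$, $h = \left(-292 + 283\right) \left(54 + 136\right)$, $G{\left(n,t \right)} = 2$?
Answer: $-245 + 294 i \sqrt{95} \approx -245.0 + 2865.6 i$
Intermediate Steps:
$h = -1710$ ($h = \left(-9\right) 190 = -1710$)
$b{\left(K \right)} = -5 + 6 K$ ($b{\left(K \right)} = -5 + 3 \cdot 2 K = -5 + 6 K$)
$N{\left(C \right)} = -5 + \sqrt{2} \sqrt{C}$ ($N{\left(C \right)} = -5 + \sqrt{C + C} = -5 + \sqrt{2 C} = -5 + \sqrt{2} \sqrt{C}$)
$N{\left(h \right)} b{\left(\left(-3 + 0\right) \left(-3\right) \right)} = \left(-5 + \sqrt{2} \sqrt{-1710}\right) \left(-5 + 6 \left(-3 + 0\right) \left(-3\right)\right) = \left(-5 + \sqrt{2} \cdot 3 i \sqrt{190}\right) \left(-5 + 6 \left(\left(-3\right) \left(-3\right)\right)\right) = \left(-5 + 6 i \sqrt{95}\right) \left(-5 + 6 \cdot 9\right) = \left(-5 + 6 i \sqrt{95}\right) \left(-5 + 54\right) = \left(-5 + 6 i \sqrt{95}\right) 49 = -245 + 294 i \sqrt{95}$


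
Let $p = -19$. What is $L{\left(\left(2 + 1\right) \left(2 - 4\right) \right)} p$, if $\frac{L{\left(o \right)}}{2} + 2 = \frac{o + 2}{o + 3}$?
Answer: $\frac{76}{3} \approx 25.333$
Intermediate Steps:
$L{\left(o \right)} = -4 + \frac{2 \left(2 + o\right)}{3 + o}$ ($L{\left(o \right)} = -4 + 2 \frac{o + 2}{o + 3} = -4 + 2 \frac{2 + o}{3 + o} = -4 + \frac{2 \left(2 + o\right)}{3 + o}$)
$L{\left(\left(2 + 1\right) \left(2 - 4\right) \right)} p = \frac{2 \left(-4 - \left(2 + 1\right) \left(2 - 4\right)\right)}{3 + \left(2 + 1\right) \left(2 - 4\right)} \left(-19\right) = \frac{2 \left(-4 - 3 \left(-2\right)\right)}{3 + 3 \left(-2\right)} \left(-19\right) = \frac{2 \left(-4 - -6\right)}{3 - 6} \left(-19\right) = \frac{2 \left(-4 + 6\right)}{-3} \left(-19\right) = 2 \left(- \frac{1}{3}\right) 2 \left(-19\right) = \left(- \frac{4}{3}\right) \left(-19\right) = \frac{76}{3}$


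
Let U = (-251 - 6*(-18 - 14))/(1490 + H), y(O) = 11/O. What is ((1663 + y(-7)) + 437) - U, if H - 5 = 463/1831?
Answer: 40216417915/19164656 ≈ 2098.5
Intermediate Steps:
H = 9618/1831 (H = 5 + 463/1831 = 9618/1831 ≈ 5.2529)
U = -108029/2737808 (U = (-251 - 6*(-18 - 14))/(1490 + 9618/1831) = (-251 - 6*(-32))/(2737808/1831) = (-251 + 192)*(1831/2737808) = -59*1831/2737808 = -108029/2737808 ≈ -0.039458)
((1663 + y(-7)) + 437) - U = ((1663 + 11/(-7)) + 437) - 1*(-108029/2737808) = ((1663 + 11*(-⅐)) + 437) + 108029/2737808 = ((1663 - 11/7) + 437) + 108029/2737808 = (11630/7 + 437) + 108029/2737808 = 14689/7 + 108029/2737808 = 40216417915/19164656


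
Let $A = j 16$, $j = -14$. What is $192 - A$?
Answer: $416$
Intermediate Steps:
$A = -224$ ($A = \left(-14\right) 16 = -224$)
$192 - A = 192 - -224 = 192 + 224 = 416$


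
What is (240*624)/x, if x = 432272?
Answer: 9360/27017 ≈ 0.34645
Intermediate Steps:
(240*624)/x = (240*624)/432272 = 149760*(1/432272) = 9360/27017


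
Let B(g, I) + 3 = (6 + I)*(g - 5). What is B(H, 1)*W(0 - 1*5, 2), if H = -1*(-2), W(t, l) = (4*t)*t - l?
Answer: -2352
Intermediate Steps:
W(t, l) = -l + 4*t² (W(t, l) = 4*t² - l = -l + 4*t²)
H = 2
B(g, I) = -3 + (-5 + g)*(6 + I) (B(g, I) = -3 + (6 + I)*(g - 5) = -3 + (6 + I)*(-5 + g) = -3 + (-5 + g)*(6 + I))
B(H, 1)*W(0 - 1*5, 2) = (-33 - 5*1 + 6*2 + 1*2)*(-1*2 + 4*(0 - 1*5)²) = (-33 - 5 + 12 + 2)*(-2 + 4*(0 - 5)²) = -24*(-2 + 4*(-5)²) = -24*(-2 + 4*25) = -24*(-2 + 100) = -24*98 = -2352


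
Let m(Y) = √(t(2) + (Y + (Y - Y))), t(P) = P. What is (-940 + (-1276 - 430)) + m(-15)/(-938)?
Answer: -2646 - I*√13/938 ≈ -2646.0 - 0.0038439*I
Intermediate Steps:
m(Y) = √(2 + Y) (m(Y) = √(2 + (Y + (Y - Y))) = √(2 + (Y + 0)) = √(2 + Y))
(-940 + (-1276 - 430)) + m(-15)/(-938) = (-940 + (-1276 - 430)) + √(2 - 15)/(-938) = (-940 - 1706) + √(-13)*(-1/938) = -2646 + (I*√13)*(-1/938) = -2646 - I*√13/938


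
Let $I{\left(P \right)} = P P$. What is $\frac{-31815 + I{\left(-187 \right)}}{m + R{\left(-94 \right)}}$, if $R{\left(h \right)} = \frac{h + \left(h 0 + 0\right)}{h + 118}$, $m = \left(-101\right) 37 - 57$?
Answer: $- \frac{37848}{45575} \approx -0.83045$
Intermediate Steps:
$I{\left(P \right)} = P^{2}$
$m = -3794$ ($m = -3737 - 57 = -3794$)
$R{\left(h \right)} = \frac{h}{118 + h}$ ($R{\left(h \right)} = \frac{h + \left(0 + 0\right)}{118 + h} = \frac{h + 0}{118 + h} = \frac{h}{118 + h}$)
$\frac{-31815 + I{\left(-187 \right)}}{m + R{\left(-94 \right)}} = \frac{-31815 + \left(-187\right)^{2}}{-3794 - \frac{94}{118 - 94}} = \frac{-31815 + 34969}{-3794 - \frac{94}{24}} = \frac{3154}{-3794 - \frac{47}{12}} = \frac{3154}{- \frac{45575}{12}} = 3154 \left(- \frac{12}{45575}\right) = - \frac{37848}{45575}$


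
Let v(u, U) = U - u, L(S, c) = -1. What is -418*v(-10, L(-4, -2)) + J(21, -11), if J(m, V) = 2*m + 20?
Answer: -3700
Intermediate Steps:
J(m, V) = 20 + 2*m
-418*v(-10, L(-4, -2)) + J(21, -11) = -418*(-1 - 1*(-10)) + (20 + 2*21) = -418*(-1 + 10) + (20 + 42) = -418*9 + 62 = -3762 + 62 = -3700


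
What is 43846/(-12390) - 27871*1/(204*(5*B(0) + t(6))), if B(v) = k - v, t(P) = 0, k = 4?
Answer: -5824593/561680 ≈ -10.370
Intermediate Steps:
B(v) = 4 - v
43846/(-12390) - 27871*1/(204*(5*B(0) + t(6))) = 43846/(-12390) - 27871*1/(204*(5*(4 - 1*0) + 0)) = 43846*(-1/12390) - 27871*1/(204*(5*(4 + 0) + 0)) = -21923/6195 - 27871*1/(204*(5*4 + 0)) = -21923/6195 - 27871*1/(204*(20 + 0)) = -21923/6195 - 27871/(204*20) = -21923/6195 - 27871/4080 = -5824593/561680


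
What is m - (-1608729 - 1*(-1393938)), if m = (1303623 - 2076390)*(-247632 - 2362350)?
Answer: 2016908174985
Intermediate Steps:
m = 2016907960194 (m = -772767*(-2609982) = 2016907960194)
m - (-1608729 - 1*(-1393938)) = 2016907960194 - (-1608729 - 1*(-1393938)) = 2016907960194 - (-1608729 + 1393938) = 2016907960194 - 1*(-214791) = 2016907960194 + 214791 = 2016908174985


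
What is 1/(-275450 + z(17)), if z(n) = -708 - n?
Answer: -1/276175 ≈ -3.6209e-6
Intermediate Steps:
1/(-275450 + z(17)) = 1/(-275450 + (-708 - 1*17)) = 1/(-275450 + (-708 - 17)) = 1/(-275450 - 725) = 1/(-276175) = -1/276175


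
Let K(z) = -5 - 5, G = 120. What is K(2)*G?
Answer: -1200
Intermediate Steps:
K(z) = -10
K(2)*G = -10*120 = -1200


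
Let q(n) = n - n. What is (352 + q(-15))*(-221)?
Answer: -77792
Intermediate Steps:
q(n) = 0
(352 + q(-15))*(-221) = (352 + 0)*(-221) = 352*(-221) = -77792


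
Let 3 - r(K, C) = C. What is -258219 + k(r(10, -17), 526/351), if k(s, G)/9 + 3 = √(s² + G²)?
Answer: -258246 + 2*√12389269/39 ≈ -2.5807e+5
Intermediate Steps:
r(K, C) = 3 - C
k(s, G) = -27 + 9*√(G² + s²) (k(s, G) = -27 + 9*√(s² + G²) = -27 + 9*√(G² + s²))
-258219 + k(r(10, -17), 526/351) = -258219 + (-27 + 9*√((526/351)² + (3 - 1*(-17))²)) = -258219 + (-27 + 9*√((526*(1/351))² + (3 + 17)²)) = -258219 + (-27 + 9*√((526/351)² + 20²)) = -258219 + (-27 + 9*√(276676/123201 + 400)) = -258219 + (-27 + 9*√(49557076/123201)) = -258219 + (-27 + 9*(2*√12389269/351)) = -258219 + (-27 + 2*√12389269/39) = -258246 + 2*√12389269/39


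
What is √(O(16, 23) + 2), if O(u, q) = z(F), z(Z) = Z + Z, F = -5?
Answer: 2*I*√2 ≈ 2.8284*I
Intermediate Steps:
z(Z) = 2*Z
O(u, q) = -10 (O(u, q) = 2*(-5) = -10)
√(O(16, 23) + 2) = √(-10 + 2) = √(-8) = 2*I*√2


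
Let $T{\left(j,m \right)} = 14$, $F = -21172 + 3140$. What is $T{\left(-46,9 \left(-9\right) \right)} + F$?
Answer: $-18018$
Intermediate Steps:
$F = -18032$
$T{\left(-46,9 \left(-9\right) \right)} + F = 14 - 18032 = -18018$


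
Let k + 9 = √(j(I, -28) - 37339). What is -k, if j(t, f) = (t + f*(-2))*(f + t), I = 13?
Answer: 9 - I*√38374 ≈ 9.0 - 195.89*I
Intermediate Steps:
j(t, f) = (f + t)*(t - 2*f) (j(t, f) = (t - 2*f)*(f + t) = (f + t)*(t - 2*f))
k = -9 + I*√38374 (k = -9 + √((13² - 2*(-28)² - 1*(-28)*13) - 37339) = -9 + √((169 - 2*784 + 364) - 37339) = -9 + √((169 - 1568 + 364) - 37339) = -9 + √(-1035 - 37339) = -9 + √(-38374) = -9 + I*√38374 ≈ -9.0 + 195.89*I)
-k = -(-9 + I*√38374) = 9 - I*√38374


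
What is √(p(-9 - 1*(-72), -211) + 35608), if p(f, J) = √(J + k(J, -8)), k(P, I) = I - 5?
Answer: 2*√(8902 + I*√14) ≈ 188.7 + 0.039657*I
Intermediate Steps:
k(P, I) = -5 + I
p(f, J) = √(-13 + J) (p(f, J) = √(J + (-5 - 8)) = √(J - 13) = √(-13 + J))
√(p(-9 - 1*(-72), -211) + 35608) = √(√(-13 - 211) + 35608) = √(√(-224) + 35608) = √(4*I*√14 + 35608) = √(35608 + 4*I*√14)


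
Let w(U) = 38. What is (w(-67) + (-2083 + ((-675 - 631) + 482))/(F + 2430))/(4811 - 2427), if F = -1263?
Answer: 13813/927376 ≈ 0.014895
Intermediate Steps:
(w(-67) + (-2083 + ((-675 - 631) + 482))/(F + 2430))/(4811 - 2427) = (38 + (-2083 + ((-675 - 631) + 482))/(-1263 + 2430))/(4811 - 2427) = (38 + (-2083 + (-1306 + 482))/1167)/2384 = (38 + (-2083 - 824)*(1/1167))*(1/2384) = (38 - 2907*1/1167)*(1/2384) = (38 - 969/389)*(1/2384) = (13813/389)*(1/2384) = 13813/927376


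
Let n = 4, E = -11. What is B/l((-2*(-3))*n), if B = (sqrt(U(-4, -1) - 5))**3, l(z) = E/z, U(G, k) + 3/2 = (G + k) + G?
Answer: 186*I*sqrt(62)/11 ≈ 133.14*I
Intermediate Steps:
U(G, k) = -3/2 + k + 2*G (U(G, k) = -3/2 + ((G + k) + G) = -3/2 + (k + 2*G) = -3/2 + k + 2*G)
l(z) = -11/z
B = -31*I*sqrt(62)/4 (B = (sqrt((-3/2 - 1 + 2*(-4)) - 5))**3 = (sqrt((-3/2 - 1 - 8) - 5))**3 = (sqrt(-21/2 - 5))**3 = (sqrt(-31/2))**3 = (I*sqrt(62)/2)**3 = -31*I*sqrt(62)/4 ≈ -61.024*I)
B/l((-2*(-3))*n) = (-31*I*sqrt(62)/4)/((-11/(-2*(-3)*4))) = (-31*I*sqrt(62)/4)/((-11/(6*4))) = (-31*I*sqrt(62)/4)/((-11/24)) = (-31*I*sqrt(62)/4)/((-11*1/24)) = (-31*I*sqrt(62)/4)/(-11/24) = -31*I*sqrt(62)/4*(-24/11) = 186*I*sqrt(62)/11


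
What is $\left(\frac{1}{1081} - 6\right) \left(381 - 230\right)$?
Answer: $- \frac{979235}{1081} \approx -905.86$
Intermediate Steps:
$\left(\frac{1}{1081} - 6\right) \left(381 - 230\right) = \left(\frac{1}{1081} - 6\right) 151 = \left(- \frac{6485}{1081}\right) 151 = - \frac{979235}{1081}$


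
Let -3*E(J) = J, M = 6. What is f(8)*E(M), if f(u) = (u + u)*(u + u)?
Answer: -512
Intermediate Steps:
E(J) = -J/3
f(u) = 4*u**2 (f(u) = (2*u)*(2*u) = 4*u**2)
f(8)*E(M) = (4*8**2)*(-1/3*6) = (4*64)*(-2) = 256*(-2) = -512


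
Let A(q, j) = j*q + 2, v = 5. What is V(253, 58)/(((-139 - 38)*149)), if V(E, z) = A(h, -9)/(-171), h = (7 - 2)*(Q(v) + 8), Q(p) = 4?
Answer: -538/4509783 ≈ -0.00011930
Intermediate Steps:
h = 60 (h = (7 - 2)*(4 + 8) = 5*12 = 60)
A(q, j) = 2 + j*q
V(E, z) = 538/171 (V(E, z) = (2 - 9*60)/(-171) = (2 - 540)*(-1/171) = -538*(-1/171) = 538/171)
V(253, 58)/(((-139 - 38)*149)) = 538/(171*(((-139 - 38)*149))) = 538/(171*((-177*149))) = (538/171)/(-26373) = (538/171)*(-1/26373) = -538/4509783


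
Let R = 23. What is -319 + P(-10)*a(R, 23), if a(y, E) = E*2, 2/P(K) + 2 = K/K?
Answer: -411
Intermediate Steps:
P(K) = -2 (P(K) = 2/(-2 + K/K) = 2/(-2 + 1) = 2/(-1) = 2*(-1) = -2)
a(y, E) = 2*E
-319 + P(-10)*a(R, 23) = -319 - 4*23 = -319 - 2*46 = -319 - 92 = -411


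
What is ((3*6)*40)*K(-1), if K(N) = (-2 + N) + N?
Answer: -2880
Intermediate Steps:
K(N) = -2 + 2*N
((3*6)*40)*K(-1) = ((3*6)*40)*(-2 + 2*(-1)) = (18*40)*(-2 - 2) = 720*(-4) = -2880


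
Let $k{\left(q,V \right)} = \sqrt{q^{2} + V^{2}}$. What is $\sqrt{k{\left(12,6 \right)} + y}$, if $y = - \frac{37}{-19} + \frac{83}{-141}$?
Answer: $\frac{\sqrt{9751560 + 43062246 \sqrt{5}}}{2679} \approx 3.8438$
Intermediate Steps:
$k{\left(q,V \right)} = \sqrt{V^{2} + q^{2}}$
$y = \frac{3640}{2679}$ ($y = \left(-37\right) \left(- \frac{1}{19}\right) + 83 \left(- \frac{1}{141}\right) = \frac{37}{19} - \frac{83}{141} = \frac{3640}{2679} \approx 1.3587$)
$\sqrt{k{\left(12,6 \right)} + y} = \sqrt{\sqrt{6^{2} + 12^{2}} + \frac{3640}{2679}} = \sqrt{\sqrt{36 + 144} + \frac{3640}{2679}} = \sqrt{\sqrt{180} + \frac{3640}{2679}} = \sqrt{6 \sqrt{5} + \frac{3640}{2679}} = \sqrt{\frac{3640}{2679} + 6 \sqrt{5}}$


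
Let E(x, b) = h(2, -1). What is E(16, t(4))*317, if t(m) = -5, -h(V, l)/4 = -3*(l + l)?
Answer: -7608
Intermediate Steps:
h(V, l) = 24*l (h(V, l) = -(-12)*(l + l) = -(-12)*2*l = -(-24)*l = 24*l)
E(x, b) = -24 (E(x, b) = 24*(-1) = -24)
E(16, t(4))*317 = -24*317 = -7608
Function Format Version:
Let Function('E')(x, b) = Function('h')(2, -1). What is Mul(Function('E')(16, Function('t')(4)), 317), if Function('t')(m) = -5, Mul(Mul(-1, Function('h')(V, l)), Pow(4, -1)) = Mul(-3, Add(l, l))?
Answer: -7608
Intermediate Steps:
Function('h')(V, l) = Mul(24, l) (Function('h')(V, l) = Mul(-4, Mul(-3, Add(l, l))) = Mul(-4, Mul(-3, Mul(2, l))) = Mul(-4, Mul(-6, l)) = Mul(24, l))
Function('E')(x, b) = -24 (Function('E')(x, b) = Mul(24, -1) = -24)
Mul(Function('E')(16, Function('t')(4)), 317) = Mul(-24, 317) = -7608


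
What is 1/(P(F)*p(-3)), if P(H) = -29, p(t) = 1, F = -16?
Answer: -1/29 ≈ -0.034483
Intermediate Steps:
1/(P(F)*p(-3)) = 1/(-29*1) = 1/(-29) = -1/29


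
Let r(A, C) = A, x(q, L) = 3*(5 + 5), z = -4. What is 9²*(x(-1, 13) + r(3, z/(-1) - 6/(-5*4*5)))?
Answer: 2673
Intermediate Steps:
x(q, L) = 30 (x(q, L) = 3*10 = 30)
9²*(x(-1, 13) + r(3, z/(-1) - 6/(-5*4*5))) = 9²*(30 + 3) = 81*33 = 2673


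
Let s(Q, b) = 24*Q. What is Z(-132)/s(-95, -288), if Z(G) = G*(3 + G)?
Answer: -1419/190 ≈ -7.4684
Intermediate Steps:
Z(-132)/s(-95, -288) = (-132*(3 - 132))/((24*(-95))) = -132*(-129)/(-2280) = 17028*(-1/2280) = -1419/190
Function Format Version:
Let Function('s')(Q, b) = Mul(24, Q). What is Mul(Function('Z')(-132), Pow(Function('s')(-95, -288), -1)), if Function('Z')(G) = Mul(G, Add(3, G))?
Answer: Rational(-1419, 190) ≈ -7.4684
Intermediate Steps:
Mul(Function('Z')(-132), Pow(Function('s')(-95, -288), -1)) = Mul(Mul(-132, Add(3, -132)), Pow(Mul(24, -95), -1)) = Mul(Mul(-132, -129), Pow(-2280, -1)) = Mul(17028, Rational(-1, 2280)) = Rational(-1419, 190)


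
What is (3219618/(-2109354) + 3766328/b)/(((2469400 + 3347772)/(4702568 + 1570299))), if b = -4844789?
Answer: -24613568480416810173/9907977072506947772 ≈ -2.4842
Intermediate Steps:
(3219618/(-2109354) + 3766328/b)/(((2469400 + 3347772)/(4702568 + 1570299))) = (3219618/(-2109354) + 3766328/(-4844789))/(((2469400 + 3347772)/(4702568 + 1570299))) = (3219618*(-1/2109354) + 3766328*(-1/4844789))/((5817172/6272867)) = (-536603/351559 - 3766328/4844789)/((5817172*(1/6272867))) = -3923814817119/(1703229176051*5817172/6272867) = -3923814817119/1703229176051*6272867/5817172 = -24613568480416810173/9907977072506947772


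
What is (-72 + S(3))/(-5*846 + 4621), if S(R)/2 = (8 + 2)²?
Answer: 128/391 ≈ 0.32737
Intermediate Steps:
S(R) = 200 (S(R) = 2*(8 + 2)² = 2*10² = 2*100 = 200)
(-72 + S(3))/(-5*846 + 4621) = (-72 + 200)/(-5*846 + 4621) = 128/(-4230 + 4621) = 128/391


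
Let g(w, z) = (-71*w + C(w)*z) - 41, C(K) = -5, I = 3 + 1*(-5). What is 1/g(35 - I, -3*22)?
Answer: -1/2338 ≈ -0.00042772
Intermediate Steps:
I = -2 (I = 3 - 5 = -2)
g(w, z) = -41 - 71*w - 5*z (g(w, z) = (-71*w - 5*z) - 41 = -41 - 71*w - 5*z)
1/g(35 - I, -3*22) = 1/(-41 - 71*(35 - 1*(-2)) - (-15)*22) = 1/(-41 - 71*(35 + 2) - 5*(-66)) = 1/(-41 - 71*37 + 330) = 1/(-41 - 2627 + 330) = 1/(-2338) = -1/2338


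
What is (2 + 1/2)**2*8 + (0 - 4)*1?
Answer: 46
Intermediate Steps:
(2 + 1/2)**2*8 + (0 - 4)*1 = (2 + 1/2)**2*8 - 4*1 = (5/2)**2*8 - 4 = (25/4)*8 - 4 = 50 - 4 = 46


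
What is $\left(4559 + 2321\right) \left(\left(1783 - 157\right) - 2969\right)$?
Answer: $-9239840$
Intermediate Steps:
$\left(4559 + 2321\right) \left(\left(1783 - 157\right) - 2969\right) = 6880 \left(1626 - 2969\right) = 6880 \left(-1343\right) = -9239840$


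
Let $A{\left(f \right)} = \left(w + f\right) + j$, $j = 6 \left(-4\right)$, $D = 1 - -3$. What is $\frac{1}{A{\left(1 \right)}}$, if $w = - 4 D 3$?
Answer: $- \frac{1}{71} \approx -0.014085$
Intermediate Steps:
$D = 4$ ($D = 1 + 3 = 4$)
$w = -48$ ($w = \left(-4\right) 4 \cdot 3 = \left(-16\right) 3 = -48$)
$j = -24$
$A{\left(f \right)} = -72 + f$ ($A{\left(f \right)} = \left(-48 + f\right) - 24 = -72 + f$)
$\frac{1}{A{\left(1 \right)}} = \frac{1}{-72 + 1} = \frac{1}{-71} = - \frac{1}{71}$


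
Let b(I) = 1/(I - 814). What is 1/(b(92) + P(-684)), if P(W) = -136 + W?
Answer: -722/592041 ≈ -0.0012195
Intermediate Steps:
b(I) = 1/(-814 + I)
1/(b(92) + P(-684)) = 1/(1/(-814 + 92) + (-136 - 684)) = 1/(1/(-722) - 820) = 1/(-1/722 - 820) = 1/(-592041/722) = -722/592041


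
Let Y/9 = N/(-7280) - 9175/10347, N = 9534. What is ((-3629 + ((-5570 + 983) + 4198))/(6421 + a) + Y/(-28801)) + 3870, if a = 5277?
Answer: 1169117662127981009/302124348240520 ≈ 3869.7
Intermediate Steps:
Y = -35451921/1793480 (Y = 9*(9534/(-7280) - 9175/10347) = 9*(9534*(-1/7280) - 9175*1/10347) = 9*(-681/520 - 9175/10347) = 9*(-11817307/5380440) = -35451921/1793480 ≈ -19.767)
((-3629 + ((-5570 + 983) + 4198))/(6421 + a) + Y/(-28801)) + 3870 = ((-3629 + ((-5570 + 983) + 4198))/(6421 + 5277) - 35451921/1793480/(-28801)) + 3870 = ((-3629 + (-4587 + 4198))/11698 - 35451921/1793480*(-1/28801)) + 3870 = ((-3629 - 389)*(1/11698) + 35451921/51654017480) + 3870 = (-4018*1/11698 + 35451921/51654017480) + 3870 = (-2009/5849 + 35451921/51654017480) + 3870 = -103565562831391/302124348240520 + 3870 = 1169117662127981009/302124348240520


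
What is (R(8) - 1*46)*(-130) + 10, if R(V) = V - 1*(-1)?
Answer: 4820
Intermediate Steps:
R(V) = 1 + V (R(V) = V + 1 = 1 + V)
(R(8) - 1*46)*(-130) + 10 = ((1 + 8) - 1*46)*(-130) + 10 = (9 - 46)*(-130) + 10 = -37*(-130) + 10 = 4810 + 10 = 4820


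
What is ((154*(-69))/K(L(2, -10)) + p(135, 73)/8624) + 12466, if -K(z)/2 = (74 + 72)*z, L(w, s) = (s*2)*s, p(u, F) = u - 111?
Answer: 196202788307/15738800 ≈ 12466.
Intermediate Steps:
p(u, F) = -111 + u
L(w, s) = 2*s² (L(w, s) = (2*s)*s = 2*s²)
K(z) = -292*z (K(z) = -2*(74 + 72)*z = -292*z)
((154*(-69))/K(L(2, -10)) + p(135, 73)/8624) + 12466 = ((154*(-69))/((-584*(-10)²)) + (-111 + 135)/8624) + 12466 = (-10626/((-584*100)) + 24*(1/8624)) + 12466 = (-10626/((-292*200)) + 3/1078) + 12466 = (-10626/(-58400) + 3/1078) + 12466 = (-10626*(-1/58400) + 3/1078) + 12466 = (5313/29200 + 3/1078) + 12466 = 2907507/15738800 + 12466 = 196202788307/15738800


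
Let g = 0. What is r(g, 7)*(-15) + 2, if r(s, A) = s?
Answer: 2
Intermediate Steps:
r(g, 7)*(-15) + 2 = 0*(-15) + 2 = 0 + 2 = 2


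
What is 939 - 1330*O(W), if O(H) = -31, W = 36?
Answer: 42169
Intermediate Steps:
939 - 1330*O(W) = 939 - 1330*(-31) = 939 + 41230 = 42169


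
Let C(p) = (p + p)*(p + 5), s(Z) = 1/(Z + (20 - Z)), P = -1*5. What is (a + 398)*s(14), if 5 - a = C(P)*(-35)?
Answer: 403/20 ≈ 20.150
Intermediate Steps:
P = -5
s(Z) = 1/20
C(p) = 2*p*(5 + p) (C(p) = (2*p)*(5 + p) = 2*p*(5 + p))
a = 5 (a = 5 - 2*(-5)*(5 - 5)*(-35) = 5 - 2*(-5)*0*(-35) = 5 - 0*(-35) = 5 - 1*0 = 5 + 0 = 5)
(a + 398)*s(14) = (5 + 398)*(1/20) = 403*(1/20) = 403/20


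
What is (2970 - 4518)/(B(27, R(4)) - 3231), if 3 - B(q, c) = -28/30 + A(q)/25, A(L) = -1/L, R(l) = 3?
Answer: 1044900/2178269 ≈ 0.47969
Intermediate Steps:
B(q, c) = 59/15 + 1/(25*q) (B(q, c) = 3 - (-28/30 - 1/q/25) = 3 - (-28*1/30 - 1/q*(1/25)) = 3 - (-14/15 - 1/(25*q)) = 3 + (14/15 + 1/(25*q)) = 59/15 + 1/(25*q))
(2970 - 4518)/(B(27, R(4)) - 3231) = (2970 - 4518)/((1/75)*(3 + 295*27)/27 - 3231) = -1548/((1/75)*(1/27)*(3 + 7965) - 3231) = -1548/((1/75)*(1/27)*7968 - 3231) = -1548/(2656/675 - 3231) = -1548/(-2178269/675) = -1548*(-675/2178269) = 1044900/2178269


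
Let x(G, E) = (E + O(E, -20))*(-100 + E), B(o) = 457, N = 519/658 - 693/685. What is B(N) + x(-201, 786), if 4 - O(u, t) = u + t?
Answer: 16921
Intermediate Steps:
N = -100479/450730 (N = 519*(1/658) - 693*1/685 = 519/658 - 693/685 = -100479/450730 ≈ -0.22292)
O(u, t) = 4 - t - u (O(u, t) = 4 - (u + t) = 4 - (t + u) = 4 + (-t - u) = 4 - t - u)
x(G, E) = -2400 + 24*E (x(G, E) = (E + (4 - 1*(-20) - E))*(-100 + E) = (E + (4 + 20 - E))*(-100 + E) = (E + (24 - E))*(-100 + E) = 24*(-100 + E) = -2400 + 24*E)
B(N) + x(-201, 786) = 457 + (-2400 + 24*786) = 457 + (-2400 + 18864) = 457 + 16464 = 16921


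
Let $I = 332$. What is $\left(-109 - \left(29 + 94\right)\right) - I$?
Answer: $-564$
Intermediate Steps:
$\left(-109 - \left(29 + 94\right)\right) - I = \left(-109 - \left(29 + 94\right)\right) - 332 = \left(-109 - 123\right) - 332 = -232 - 332 = -564$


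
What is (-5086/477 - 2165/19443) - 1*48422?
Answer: -149726869015/3091437 ≈ -48433.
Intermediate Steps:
(-5086/477 - 2165/19443) - 1*48422 = (-5086*1/477 - 2165*1/19443) - 48422 = (-5086/477 - 2165/19443) - 48422 = -33306601/3091437 - 48422 = -149726869015/3091437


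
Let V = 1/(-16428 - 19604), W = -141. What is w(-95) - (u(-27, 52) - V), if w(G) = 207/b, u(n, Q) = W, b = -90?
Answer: 24988187/180160 ≈ 138.70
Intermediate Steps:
u(n, Q) = -141
w(G) = -23/10 (w(G) = 207/(-90) = 207*(-1/90) = -23/10)
V = -1/36032 (V = 1/(-36032) = -1/36032 ≈ -2.7753e-5)
w(-95) - (u(-27, 52) - V) = -23/10 - (-141 - 1*(-1/36032)) = -23/10 - (-141 + 1/36032) = -23/10 - 1*(-5080511/36032) = -23/10 + 5080511/36032 = 24988187/180160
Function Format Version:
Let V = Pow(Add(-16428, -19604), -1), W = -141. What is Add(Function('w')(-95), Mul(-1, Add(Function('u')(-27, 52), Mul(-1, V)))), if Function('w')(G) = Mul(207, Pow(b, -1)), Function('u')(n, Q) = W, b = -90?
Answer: Rational(24988187, 180160) ≈ 138.70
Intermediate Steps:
Function('u')(n, Q) = -141
Function('w')(G) = Rational(-23, 10) (Function('w')(G) = Mul(207, Pow(-90, -1)) = Mul(207, Rational(-1, 90)) = Rational(-23, 10))
V = Rational(-1, 36032) (V = Pow(-36032, -1) = Rational(-1, 36032) ≈ -2.7753e-5)
Add(Function('w')(-95), Mul(-1, Add(Function('u')(-27, 52), Mul(-1, V)))) = Add(Rational(-23, 10), Mul(-1, Add(-141, Mul(-1, Rational(-1, 36032))))) = Add(Rational(-23, 10), Mul(-1, Add(-141, Rational(1, 36032)))) = Add(Rational(-23, 10), Mul(-1, Rational(-5080511, 36032))) = Add(Rational(-23, 10), Rational(5080511, 36032)) = Rational(24988187, 180160)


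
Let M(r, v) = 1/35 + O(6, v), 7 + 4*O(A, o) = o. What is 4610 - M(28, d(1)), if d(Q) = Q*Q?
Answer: 322803/70 ≈ 4611.5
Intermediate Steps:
O(A, o) = -7/4 + o/4
d(Q) = Q²
M(r, v) = -241/140 + v/4 (M(r, v) = 1/35 + (-7/4 + v/4) = -241/140 + v/4)
4610 - M(28, d(1)) = 4610 - (-241/140 + (¼)*1²) = 4610 - (-241/140 + (¼)*1) = 4610 - (-241/140 + ¼) = 4610 - 1*(-103/70) = 4610 + 103/70 = 322803/70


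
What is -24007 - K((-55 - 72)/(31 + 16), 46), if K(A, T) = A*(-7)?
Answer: -1129218/47 ≈ -24026.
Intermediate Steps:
K(A, T) = -7*A
-24007 - K((-55 - 72)/(31 + 16), 46) = -24007 - (-7)*(-55 - 72)/(31 + 16) = -24007 - (-7)*(-127/47) = -24007 - (-7)*(-127*1/47) = -24007 - (-7)*(-127)/47 = -24007 - 1*889/47 = -24007 - 889/47 = -1129218/47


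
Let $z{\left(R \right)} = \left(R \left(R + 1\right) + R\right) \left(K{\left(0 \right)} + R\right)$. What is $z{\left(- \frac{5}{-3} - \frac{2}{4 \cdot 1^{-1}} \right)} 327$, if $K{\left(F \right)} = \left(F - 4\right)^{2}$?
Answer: $\frac{1493191}{72} \approx 20739.0$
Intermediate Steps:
$K{\left(F \right)} = \left(-4 + F\right)^{2}$
$z{\left(R \right)} = \left(16 + R\right) \left(R + R \left(1 + R\right)\right)$ ($z{\left(R \right)} = \left(R \left(R + 1\right) + R\right) \left(\left(-4 + 0\right)^{2} + R\right) = \left(R \left(1 + R\right) + R\right) \left(\left(-4\right)^{2} + R\right) = \left(R + R \left(1 + R\right)\right) \left(16 + R\right) = \left(16 + R\right) \left(R + R \left(1 + R\right)\right)$)
$z{\left(- \frac{5}{-3} - \frac{2}{4 \cdot 1^{-1}} \right)} 327 = \left(- \frac{5}{-3} - \frac{2}{4 \cdot 1^{-1}}\right) \left(32 + \left(- \frac{5}{-3} - \frac{2}{4 \cdot 1^{-1}}\right)^{2} + 18 \left(- \frac{5}{-3} - \frac{2}{4 \cdot 1^{-1}}\right)\right) 327 = \left(\left(-5\right) \left(- \frac{1}{3}\right) - \frac{2}{4 \cdot 1}\right) \left(32 + \left(\left(-5\right) \left(- \frac{1}{3}\right) - \frac{2}{4 \cdot 1}\right)^{2} + 18 \left(\left(-5\right) \left(- \frac{1}{3}\right) - \frac{2}{4 \cdot 1}\right)\right) 327 = \left(\frac{5}{3} - \frac{2}{4}\right) \left(32 + \left(\frac{5}{3} - \frac{2}{4}\right)^{2} + 18 \left(\frac{5}{3} - \frac{2}{4}\right)\right) 327 = \left(\frac{5}{3} - \frac{1}{2}\right) \left(32 + \left(\frac{5}{3} - \frac{1}{2}\right)^{2} + 18 \left(\frac{5}{3} - \frac{1}{2}\right)\right) 327 = \frac{7 \left(32 + \left(\frac{7}{6}\right)^{2} + 18 \cdot \frac{7}{6}\right)}{6} \cdot 327 = \frac{7 \left(32 + \frac{49}{36} + 21\right)}{6} \cdot 327 = \frac{7}{6} \cdot \frac{1957}{36} \cdot 327 = \frac{13699}{216} \cdot 327 = \frac{1493191}{72}$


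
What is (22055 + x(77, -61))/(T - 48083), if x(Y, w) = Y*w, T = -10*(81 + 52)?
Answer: -5786/16471 ≈ -0.35128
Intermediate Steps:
T = -1330 (T = -10*133 = -1330)
(22055 + x(77, -61))/(T - 48083) = (22055 + 77*(-61))/(-1330 - 48083) = (22055 - 4697)/(-49413) = 17358*(-1/49413) = -5786/16471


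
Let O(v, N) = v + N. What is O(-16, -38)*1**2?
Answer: -54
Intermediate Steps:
O(v, N) = N + v
O(-16, -38)*1**2 = (-38 - 16)*1**2 = -54*1 = -54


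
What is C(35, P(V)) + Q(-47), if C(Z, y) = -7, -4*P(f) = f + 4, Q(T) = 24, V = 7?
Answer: 17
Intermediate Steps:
P(f) = -1 - f/4 (P(f) = -(f + 4)/4 = -(4 + f)/4 = -1 - f/4)
C(35, P(V)) + Q(-47) = -7 + 24 = 17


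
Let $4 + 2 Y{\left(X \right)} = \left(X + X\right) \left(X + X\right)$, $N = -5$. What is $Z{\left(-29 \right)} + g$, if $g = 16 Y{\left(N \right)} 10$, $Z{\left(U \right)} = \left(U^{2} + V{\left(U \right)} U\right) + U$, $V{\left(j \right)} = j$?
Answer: $9333$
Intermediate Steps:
$Y{\left(X \right)} = -2 + 2 X^{2}$ ($Y{\left(X \right)} = -2 + \frac{\left(X + X\right) \left(X + X\right)}{2} = -2 + \frac{2 X 2 X}{2} = -2 + \frac{4 X^{2}}{2} = -2 + 2 X^{2}$)
$Z{\left(U \right)} = U + 2 U^{2}$ ($Z{\left(U \right)} = \left(U^{2} + U U\right) + U = \left(U^{2} + U^{2}\right) + U = 2 U^{2} + U = U + 2 U^{2}$)
$g = 7680$ ($g = 16 \left(-2 + 2 \left(-5\right)^{2}\right) 10 = 16 \left(-2 + 2 \cdot 25\right) 10 = 16 \left(-2 + 50\right) 10 = 16 \cdot 48 \cdot 10 = 768 \cdot 10 = 7680$)
$Z{\left(-29 \right)} + g = - 29 \left(1 + 2 \left(-29\right)\right) + 7680 = - 29 \left(1 - 58\right) + 7680 = \left(-29\right) \left(-57\right) + 7680 = 1653 + 7680 = 9333$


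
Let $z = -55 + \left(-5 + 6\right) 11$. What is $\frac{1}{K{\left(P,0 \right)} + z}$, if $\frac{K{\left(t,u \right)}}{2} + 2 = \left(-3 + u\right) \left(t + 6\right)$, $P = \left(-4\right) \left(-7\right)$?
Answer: $- \frac{1}{252} \approx -0.0039683$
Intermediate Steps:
$z = -44$ ($z = -55 + 1 \cdot 11 = -55 + 11 = -44$)
$P = 28$
$K{\left(t,u \right)} = -4 + 2 \left(-3 + u\right) \left(6 + t\right)$ ($K{\left(t,u \right)} = -4 + 2 \left(-3 + u\right) \left(t + 6\right) = -4 + 2 \left(-3 + u\right) \left(6 + t\right)$)
$\frac{1}{K{\left(P,0 \right)} + z} = \frac{1}{\left(-40 - 168 + 12 \cdot 0 + 2 \cdot 28 \cdot 0\right) - 44} = \frac{1}{\left(-40 - 168 + 0 + 0\right) - 44} = \frac{1}{-208 - 44} = \frac{1}{-252} = - \frac{1}{252}$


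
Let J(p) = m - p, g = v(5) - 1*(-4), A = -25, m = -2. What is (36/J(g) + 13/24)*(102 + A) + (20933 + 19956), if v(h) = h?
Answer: 976289/24 ≈ 40679.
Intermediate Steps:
g = 9 (g = 5 - 1*(-4) = 5 + 4 = 9)
J(p) = -2 - p
(36/J(g) + 13/24)*(102 + A) + (20933 + 19956) = (36/(-2 - 1*9) + 13/24)*(102 - 25) + (20933 + 19956) = (36/(-2 - 9) + 13*(1/24))*77 + 40889 = (36/(-11) + 13/24)*77 + 40889 = (36*(-1/11) + 13/24)*77 + 40889 = (-36/11 + 13/24)*77 + 40889 = -721/264*77 + 40889 = -5047/24 + 40889 = 976289/24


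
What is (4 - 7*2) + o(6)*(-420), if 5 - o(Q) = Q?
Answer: 410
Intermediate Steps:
o(Q) = 5 - Q
(4 - 7*2) + o(6)*(-420) = (4 - 7*2) + (5 - 1*6)*(-420) = (4 - 14) + (5 - 6)*(-420) = -10 - 1*(-420) = -10 + 420 = 410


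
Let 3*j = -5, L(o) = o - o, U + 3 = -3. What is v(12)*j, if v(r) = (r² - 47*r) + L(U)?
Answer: 700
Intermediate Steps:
U = -6 (U = -3 - 3 = -6)
L(o) = 0
v(r) = r² - 47*r (v(r) = (r² - 47*r) + 0 = r² - 47*r)
j = -5/3 (j = (⅓)*(-5) = -5/3 ≈ -1.6667)
v(12)*j = (12*(-47 + 12))*(-5/3) = (12*(-35))*(-5/3) = -420*(-5/3) = 700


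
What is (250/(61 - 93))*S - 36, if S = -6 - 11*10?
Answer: 3481/4 ≈ 870.25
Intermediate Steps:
S = -116 (S = -6 - 110 = -116)
(250/(61 - 93))*S - 36 = (250/(61 - 93))*(-116) - 36 = (250/(-32))*(-116) - 36 = (250*(-1/32))*(-116) - 36 = -125/16*(-116) - 36 = 3625/4 - 36 = 3481/4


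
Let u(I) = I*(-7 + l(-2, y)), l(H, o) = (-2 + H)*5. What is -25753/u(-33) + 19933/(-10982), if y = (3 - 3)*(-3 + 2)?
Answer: -300579749/9784962 ≈ -30.719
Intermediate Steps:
y = 0 (y = 0*(-1) = 0)
l(H, o) = -10 + 5*H
u(I) = -27*I (u(I) = I*(-7 + (-10 + 5*(-2))) = I*(-7 + (-10 - 10)) = I*(-7 - 20) = I*(-27) = -27*I)
-25753/u(-33) + 19933/(-10982) = -25753/((-27*(-33))) + 19933/(-10982) = -25753/891 + 19933*(-1/10982) = -25753*1/891 - 19933/10982 = -25753/891 - 19933/10982 = -300579749/9784962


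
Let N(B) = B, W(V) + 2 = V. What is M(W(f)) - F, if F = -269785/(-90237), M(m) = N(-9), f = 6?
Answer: -1081918/90237 ≈ -11.990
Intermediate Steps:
W(V) = -2 + V
M(m) = -9
F = 269785/90237 (F = -269785*(-1/90237) = 269785/90237 ≈ 2.9897)
M(W(f)) - F = -9 - 1*269785/90237 = -9 - 269785/90237 = -1081918/90237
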